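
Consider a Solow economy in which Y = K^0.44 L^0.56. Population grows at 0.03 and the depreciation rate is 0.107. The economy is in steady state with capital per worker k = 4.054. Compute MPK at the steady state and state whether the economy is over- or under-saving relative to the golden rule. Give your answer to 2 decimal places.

The effective depreciation rate is n + δ = 0.03 + 0.107 = 0.137.
MPK = 0.44·k^(0.44−1) = 0.44·4.054^(-0.56) ≈ 0.2009.
MPK > 0.137, so the economy is dynamically efficient (under-saving).

under-saving; MPK ≈ 0.20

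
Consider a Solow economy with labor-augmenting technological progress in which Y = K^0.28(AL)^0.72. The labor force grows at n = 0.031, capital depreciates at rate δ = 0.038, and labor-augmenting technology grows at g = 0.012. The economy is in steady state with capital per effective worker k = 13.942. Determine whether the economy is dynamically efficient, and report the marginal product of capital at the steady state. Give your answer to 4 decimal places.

dynamically inefficient; MPK ≈ 0.0420

Break-even investment rate: n + g + δ = 0.031 + 0.012 + 0.038 = 0.081.
MPK = 0.28·k^(0.28−1) = 0.28·13.942^(-0.72) ≈ 0.0420.
MPK < 0.081, so the economy is dynamically inefficient (over-saving).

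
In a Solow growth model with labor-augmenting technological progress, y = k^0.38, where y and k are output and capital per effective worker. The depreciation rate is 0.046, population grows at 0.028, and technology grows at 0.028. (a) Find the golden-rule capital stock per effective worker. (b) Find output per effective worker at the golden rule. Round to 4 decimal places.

(a) k_gold ≈ 8.3419; (b) y_gold ≈ 2.2391

The effective depreciation rate is n + g + δ = 0.028 + 0.028 + 0.046 = 0.102.
Setting f'(k) = n+g+δ gives 0.38·k^(0.38−1) = 0.102, hence k_gold = (0.38/0.102)^(1/0.62) ≈ 8.3419.
y_gold = 8.3419^0.38 ≈ 2.2391.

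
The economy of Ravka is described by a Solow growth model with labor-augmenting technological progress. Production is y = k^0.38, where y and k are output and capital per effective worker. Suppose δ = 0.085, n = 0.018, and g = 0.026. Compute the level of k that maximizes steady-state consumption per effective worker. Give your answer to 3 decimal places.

k_gold ≈ 5.712

The effective depreciation rate is n + g + δ = 0.018 + 0.026 + 0.085 = 0.129.
Maximizing c = f(k) − (n+g+δ)·k gives f'(k) = n+g+δ, i.e. 0.38·k^(0.38−1) = 0.129, so k_gold = (0.38/0.129)^(1/0.62) ≈ 5.7117.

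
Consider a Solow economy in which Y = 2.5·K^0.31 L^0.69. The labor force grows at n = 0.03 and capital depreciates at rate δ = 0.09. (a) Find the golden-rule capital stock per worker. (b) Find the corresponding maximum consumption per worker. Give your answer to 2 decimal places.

(a) k_gold ≈ 14.93; (b) c_gold ≈ 3.99

n + δ = 0.03 + 0.09 = 0.12.
Golden rule sets MPK = n+δ: 0.31·2.5·k^(0.31−1) = 0.12, so k_gold = (0.31·2.5/0.12)^(1/0.69) ≈ 14.9310.
y_gold = 2.5·14.9310^0.31 ≈ 5.7797; c_gold = y_gold − 0.12·k_gold ≈ 3.9880.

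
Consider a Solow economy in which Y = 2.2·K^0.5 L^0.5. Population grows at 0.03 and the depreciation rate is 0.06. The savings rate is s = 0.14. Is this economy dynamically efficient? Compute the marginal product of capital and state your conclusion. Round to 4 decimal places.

Break-even investment rate: n + δ = 0.03 + 0.06 = 0.09.
Steady-state k*: s·A·k^0.5 = 0.09·k gives k* = (0.14·2.2/0.09)^(1/0.5) ≈ 11.7116.
MPK = 0.5·2.2·11.7116^(-0.5) ≈ 0.3214.
MPK > n+δ = 0.09, so the economy is dynamically efficient (under-saving).

dynamically efficient; MPK ≈ 0.3214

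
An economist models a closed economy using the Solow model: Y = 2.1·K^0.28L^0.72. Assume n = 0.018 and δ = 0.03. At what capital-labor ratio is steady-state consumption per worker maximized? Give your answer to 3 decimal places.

k_gold ≈ 32.456

Capital per worker breaks even when investment replaces (n + δ)·k; here n + δ = 0.048.
Setting f'(k) = n+δ gives 0.28·2.1·k^(0.28−1) = 0.048, hence k_gold = (0.28·2.1/0.048)^(1/0.72) ≈ 32.4564.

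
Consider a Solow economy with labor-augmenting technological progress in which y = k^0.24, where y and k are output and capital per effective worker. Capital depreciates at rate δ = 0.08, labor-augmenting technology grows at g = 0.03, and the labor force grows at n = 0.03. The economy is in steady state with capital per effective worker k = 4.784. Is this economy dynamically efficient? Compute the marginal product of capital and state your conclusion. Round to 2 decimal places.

dynamically inefficient; MPK ≈ 0.07

Break-even investment rate: n + g + δ = 0.03 + 0.03 + 0.08 = 0.14.
MPK = 0.24·k^(0.24−1) = 0.24·4.784^(-0.76) ≈ 0.0730.
MPK < 0.14, so the economy is dynamically inefficient (over-saving).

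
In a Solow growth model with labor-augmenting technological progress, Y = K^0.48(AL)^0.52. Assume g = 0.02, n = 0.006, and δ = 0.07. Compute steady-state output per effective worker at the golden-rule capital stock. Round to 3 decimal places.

Break-even investment rate: n + g + δ = 0.006 + 0.02 + 0.07 = 0.096.
Golden rule sets MPK = n+g+δ: 0.48·k^(0.48−1) = 0.096, so k_gold = (0.48/0.096)^(1/0.52) ≈ 22.0888.
Output: y_gold = k_gold^0.48 = 22.0888^0.48 ≈ 4.4178.

y_gold ≈ 4.418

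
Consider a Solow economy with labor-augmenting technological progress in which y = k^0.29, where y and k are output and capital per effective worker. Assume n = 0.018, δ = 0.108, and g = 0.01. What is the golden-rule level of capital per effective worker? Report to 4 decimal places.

Capital per effective worker breaks even when investment replaces (n + g + δ)·k; here n + g + δ = 0.136.
Setting f'(k) = n+g+δ gives 0.29·k^(0.29−1) = 0.136, hence k_gold = (0.29/0.136)^(1/0.71) ≈ 2.9052.

k_gold ≈ 2.9052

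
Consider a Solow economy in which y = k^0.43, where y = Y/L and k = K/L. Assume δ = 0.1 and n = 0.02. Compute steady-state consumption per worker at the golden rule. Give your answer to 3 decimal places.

c_gold ≈ 1.493

Capital per worker breaks even when investment replaces (n + δ)·k; here n + δ = 0.12.
Setting f'(k) = n+δ gives 0.43·k^(0.43−1) = 0.12, hence k_gold = (0.43/0.12)^(1/0.57) ≈ 9.3850.
y_gold = 9.3850^0.43 ≈ 2.6191.
c_gold = y_gold − (n+δ)·k_gold = 2.6191 − 0.12·9.3850 ≈ 1.4929.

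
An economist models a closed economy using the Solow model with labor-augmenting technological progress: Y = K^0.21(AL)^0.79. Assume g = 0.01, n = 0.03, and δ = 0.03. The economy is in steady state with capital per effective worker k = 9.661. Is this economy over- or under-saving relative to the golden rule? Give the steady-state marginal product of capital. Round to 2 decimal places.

over-saving; MPK ≈ 0.03

Break-even investment rate: n + g + δ = 0.03 + 0.01 + 0.03 = 0.07.
MPK = 0.21·k^(0.21−1) = 0.21·9.661^(-0.79) ≈ 0.0350.
MPK < 0.07, so the economy is dynamically inefficient (over-saving).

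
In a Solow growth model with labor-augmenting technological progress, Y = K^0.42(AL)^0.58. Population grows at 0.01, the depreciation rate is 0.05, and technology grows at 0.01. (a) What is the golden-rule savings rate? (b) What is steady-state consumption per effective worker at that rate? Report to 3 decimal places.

(a) s_gold = 0.420; (b) c_gold ≈ 2.123

Capital per effective worker breaks even when investment replaces (n + g + δ)·k; here n + g + δ = 0.07.
For Cobb-Douglas, s_gold equals capital's share: s_gold = 0.42.
At the golden rule the marginal product of capital equals n+g+δ: 0.42·k^(0.42−1) = 0.07. Solving, k_gold = (0.42/0.07)^(1/0.58) ≈ 21.9604.
y_gold = 21.9604^0.42 ≈ 3.6601; c_gold = (1−0.42)·y_gold ≈ 2.1228.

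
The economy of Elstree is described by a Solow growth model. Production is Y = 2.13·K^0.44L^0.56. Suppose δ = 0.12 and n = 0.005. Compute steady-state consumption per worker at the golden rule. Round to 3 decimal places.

c_gold ≈ 5.808

Capital per worker breaks even when investment replaces (n + δ)·k; here n + δ = 0.125.
At the golden rule the marginal product of capital equals n+δ: 0.44·2.13·k^(0.44−1) = 0.125. Solving, k_gold = (0.44·2.13/0.125)^(1/0.56) ≈ 36.5057.
y_gold = 2.13·36.5057^0.44 ≈ 10.3709.
c_gold = y_gold − (n+δ)·k_gold = 10.3709 − 0.125·36.5057 ≈ 5.8077.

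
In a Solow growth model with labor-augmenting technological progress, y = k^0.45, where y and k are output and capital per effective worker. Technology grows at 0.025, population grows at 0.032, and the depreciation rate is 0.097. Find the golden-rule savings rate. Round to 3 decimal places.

The effective depreciation rate is n + g + δ = 0.032 + 0.025 + 0.097 = 0.154.
At the golden rule MPK = n+g+δ, and in any Cobb-Douglas steady state s = (n+g+δ)·k/y = MPK·k/y = capital's share 0.45.

s_gold = 0.450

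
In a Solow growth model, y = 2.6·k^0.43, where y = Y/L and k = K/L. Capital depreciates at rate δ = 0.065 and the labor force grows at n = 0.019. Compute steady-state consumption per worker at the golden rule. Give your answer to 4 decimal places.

n + δ = 0.019 + 0.065 = 0.084.
At the golden rule the marginal product of capital equals n+δ: 0.43·2.6·k^(0.43−1) = 0.084. Solving, k_gold = (0.43·2.6/0.084)^(1/0.57) ≈ 93.8026.
y_gold = 2.6·93.8026^0.43 ≈ 18.3242.
c_gold = y_gold − (n+δ)·k_gold = 18.3242 − 0.084·93.8026 ≈ 10.4448.

c_gold ≈ 10.4448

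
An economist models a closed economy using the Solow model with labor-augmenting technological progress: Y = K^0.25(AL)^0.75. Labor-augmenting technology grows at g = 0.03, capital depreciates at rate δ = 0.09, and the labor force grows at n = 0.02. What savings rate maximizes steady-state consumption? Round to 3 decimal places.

n + g + δ = 0.02 + 0.03 + 0.09 = 0.14.
At the golden rule MPK = n+g+δ, and in any Cobb-Douglas steady state s = (n+g+δ)·k/y = MPK·k/y = capital's share 0.25.

s_gold = 0.250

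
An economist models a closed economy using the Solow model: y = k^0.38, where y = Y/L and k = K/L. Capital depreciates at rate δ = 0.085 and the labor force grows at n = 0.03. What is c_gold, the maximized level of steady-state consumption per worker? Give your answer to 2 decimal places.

c_gold ≈ 1.29

The effective depreciation rate is n + δ = 0.03 + 0.085 = 0.115.
Maximizing c = f(k) − (n+δ)·k gives f'(k) = n+δ, i.e. 0.38·k^(0.38−1) = 0.115, so k_gold = (0.38/0.115)^(1/0.62) ≈ 6.8744.
y_gold = 6.8744^0.38 ≈ 2.0804.
c_gold = y_gold − (n+δ)·k_gold = 2.0804 − 0.115·6.8744 ≈ 1.2899.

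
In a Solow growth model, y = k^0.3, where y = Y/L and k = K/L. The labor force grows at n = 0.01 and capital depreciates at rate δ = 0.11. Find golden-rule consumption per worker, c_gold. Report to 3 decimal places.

Break-even investment rate: n + δ = 0.01 + 0.11 = 0.12.
Golden rule sets MPK = n+δ: 0.3·k^(0.3−1) = 0.12, so k_gold = (0.3/0.12)^(1/0.7) ≈ 3.7024.
y_gold = 3.7024^0.3 ≈ 1.4810.
c_gold = y_gold − (n+δ)·k_gold = 1.4810 − 0.12·3.7024 ≈ 1.0367.

c_gold ≈ 1.037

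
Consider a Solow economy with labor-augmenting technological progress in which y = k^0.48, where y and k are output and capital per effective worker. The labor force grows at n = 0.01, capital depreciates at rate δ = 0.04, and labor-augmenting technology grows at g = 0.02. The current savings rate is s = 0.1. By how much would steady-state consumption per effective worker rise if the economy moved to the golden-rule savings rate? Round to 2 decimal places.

The effective depreciation rate is n + g + δ = 0.01 + 0.02 + 0.04 = 0.07.
Current steady state (s = 0.1): k* = (0.1/0.07)^(1/0.52) ≈ 1.9856, y* = 1.9856^0.48 ≈ 1.3899, c* = (1−0.1)·1.3899 ≈ 1.2509.
Golden rule sets MPK = n+g+δ: 0.48·k^(0.48−1) = 0.07, so k_gold = (0.48/0.07)^(1/0.52) ≈ 40.5478.
y_gold = 40.5478^0.48 ≈ 5.9132, c_gold = y_gold − 0.07·k_gold ≈ 3.0749.
Gain: Δc = 3.0749 − 1.2509 ≈ 1.8240.

Δc ≈ 1.82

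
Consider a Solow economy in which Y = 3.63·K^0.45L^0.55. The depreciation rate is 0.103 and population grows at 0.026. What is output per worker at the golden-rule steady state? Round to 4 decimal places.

The effective depreciation rate is n + δ = 0.026 + 0.103 = 0.129.
Maximizing c = f(k) − (n+δ)·k gives f'(k) = n+δ, i.e. 0.45·3.63·k^(0.45−1) = 0.129, so k_gold = (0.45·3.63/0.129)^(1/0.55) ≈ 101.0646.
Output: y_gold = 3.63·k_gold^0.45 = 3.63·101.0646^0.45 ≈ 28.9718.

y_gold ≈ 28.9718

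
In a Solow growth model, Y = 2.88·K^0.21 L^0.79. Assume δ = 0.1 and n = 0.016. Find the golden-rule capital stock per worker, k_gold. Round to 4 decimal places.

Capital per worker breaks even when investment replaces (n + δ)·k; here n + δ = 0.116.
At the golden rule the marginal product of capital equals n+δ: 0.21·2.88·k^(0.21−1) = 0.116. Solving, k_gold = (0.21·2.88/0.116)^(1/0.79) ≈ 8.0870.

k_gold ≈ 8.0870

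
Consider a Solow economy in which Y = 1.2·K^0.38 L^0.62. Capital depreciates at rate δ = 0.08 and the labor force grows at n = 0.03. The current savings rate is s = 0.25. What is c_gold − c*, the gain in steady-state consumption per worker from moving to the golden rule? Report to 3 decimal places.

n + δ = 0.03 + 0.08 = 0.11.
Current steady state (s = 0.25): k* = (0.25·1.2/0.11)^(1/0.62) ≈ 5.0442, y* = 1.2·5.0442^0.38 ≈ 2.2194, c* = (1−0.25)·2.2194 ≈ 1.6646.
At the golden rule the marginal product of capital equals n+δ: 0.38·1.2·k^(0.38−1) = 0.11. Solving, k_gold = (0.38·1.2/0.11)^(1/0.62) ≈ 9.9102.
y_gold = 1.2·9.9102^0.38 ≈ 2.8688, c_gold = y_gold − 0.11·k_gold ≈ 1.7786.
Gain: Δc = 1.7786 − 1.6646 ≈ 0.1141.

Δc ≈ 0.114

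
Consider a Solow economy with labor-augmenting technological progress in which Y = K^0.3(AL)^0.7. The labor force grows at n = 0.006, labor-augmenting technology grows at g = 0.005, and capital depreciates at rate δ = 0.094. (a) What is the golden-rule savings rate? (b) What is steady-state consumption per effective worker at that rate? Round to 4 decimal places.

(a) s_gold = 0.3000; (b) c_gold ≈ 1.0977

Break-even investment rate: n + g + δ = 0.006 + 0.005 + 0.094 = 0.105.
For Cobb-Douglas, s_gold equals capital's share: s_gold = 0.3.
Maximizing c = f(k) − (n+g+δ)·k gives f'(k) = n+g+δ, i.e. 0.3·k^(0.3−1) = 0.105, so k_gold = (0.3/0.105)^(1/0.7) ≈ 4.4806.
y_gold = 4.4806^0.3 ≈ 1.5682; c_gold = (1−0.3)·y_gold ≈ 1.0977.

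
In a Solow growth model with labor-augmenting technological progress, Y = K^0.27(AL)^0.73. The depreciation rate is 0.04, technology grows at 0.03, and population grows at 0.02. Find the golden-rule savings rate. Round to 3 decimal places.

Break-even investment rate: n + g + δ = 0.02 + 0.03 + 0.04 = 0.09.
At the golden rule MPK = n+g+δ, and in any Cobb-Douglas steady state s = (n+g+δ)·k/y = MPK·k/y = capital's share 0.27.

s_gold = 0.270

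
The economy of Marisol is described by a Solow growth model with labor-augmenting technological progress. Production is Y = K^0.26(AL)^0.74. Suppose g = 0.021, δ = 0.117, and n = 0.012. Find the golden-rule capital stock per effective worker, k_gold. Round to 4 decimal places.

The effective depreciation rate is n + g + δ = 0.012 + 0.021 + 0.117 = 0.15.
Maximizing c = f(k) − (n+g+δ)·k gives f'(k) = n+g+δ, i.e. 0.26·k^(0.26−1) = 0.15, so k_gold = (0.26/0.15)^(1/0.74) ≈ 2.1029.

k_gold ≈ 2.1029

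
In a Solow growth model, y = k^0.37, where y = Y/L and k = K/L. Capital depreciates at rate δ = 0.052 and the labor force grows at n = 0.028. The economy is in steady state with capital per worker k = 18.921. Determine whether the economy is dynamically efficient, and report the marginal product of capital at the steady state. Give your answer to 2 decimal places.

Capital per worker breaks even when investment replaces (n + δ)·k; here n + δ = 0.08.
MPK = 0.37·k^(0.37−1) = 0.37·18.921^(-0.63) ≈ 0.0580.
MPK < 0.08, so the economy is dynamically inefficient (over-saving).

dynamically inefficient; MPK ≈ 0.06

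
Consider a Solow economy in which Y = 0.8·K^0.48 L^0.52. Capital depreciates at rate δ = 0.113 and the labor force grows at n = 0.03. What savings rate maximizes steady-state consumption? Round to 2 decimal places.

n + δ = 0.03 + 0.113 = 0.143.
At the golden rule MPK = n+δ, and in any Cobb-Douglas steady state s = (n+δ)·k/y = MPK·k/y = capital's share 0.48.

s_gold = 0.48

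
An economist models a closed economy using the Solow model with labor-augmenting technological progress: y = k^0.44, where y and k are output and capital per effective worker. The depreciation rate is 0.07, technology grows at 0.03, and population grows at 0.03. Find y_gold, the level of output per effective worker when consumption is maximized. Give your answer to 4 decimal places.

y_gold ≈ 2.6064

The effective depreciation rate is n + g + δ = 0.03 + 0.03 + 0.07 = 0.13.
Maximizing c = f(k) − (n+g+δ)·k gives f'(k) = n+g+δ, i.e. 0.44·k^(0.44−1) = 0.13, so k_gold = (0.44/0.13)^(1/0.56) ≈ 8.8217.
Output: y_gold = k_gold^0.44 = 8.8217^0.44 ≈ 2.6064.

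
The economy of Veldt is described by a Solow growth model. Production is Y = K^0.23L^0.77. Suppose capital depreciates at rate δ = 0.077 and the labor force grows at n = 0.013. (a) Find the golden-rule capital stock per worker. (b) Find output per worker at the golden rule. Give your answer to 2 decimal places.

n + δ = 0.013 + 0.077 = 0.09.
Maximizing c = f(k) − (n+δ)·k gives f'(k) = n+δ, i.e. 0.23·k^(0.23−1) = 0.09, so k_gold = (0.23/0.09)^(1/0.77) ≈ 3.3822.
y_gold = 3.3822^0.23 ≈ 1.3235.

(a) k_gold ≈ 3.38; (b) y_gold ≈ 1.32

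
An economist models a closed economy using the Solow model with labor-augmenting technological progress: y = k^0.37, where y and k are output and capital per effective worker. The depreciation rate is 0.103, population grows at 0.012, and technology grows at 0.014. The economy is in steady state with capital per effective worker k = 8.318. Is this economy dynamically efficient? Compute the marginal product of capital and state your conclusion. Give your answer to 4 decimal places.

dynamically inefficient; MPK ≈ 0.0974

Break-even investment rate: n + g + δ = 0.012 + 0.014 + 0.103 = 0.129.
MPK = 0.37·k^(0.37−1) = 0.37·8.318^(-0.63) ≈ 0.0974.
MPK < 0.129, so the economy is dynamically inefficient (over-saving).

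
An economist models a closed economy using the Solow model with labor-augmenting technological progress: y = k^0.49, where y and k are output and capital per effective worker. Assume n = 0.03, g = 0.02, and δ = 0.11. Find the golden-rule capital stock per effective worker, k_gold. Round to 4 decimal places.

Capital per effective worker breaks even when investment replaces (n + g + δ)·k; here n + g + δ = 0.16.
Golden rule sets MPK = n+g+δ: 0.49·k^(0.49−1) = 0.16, so k_gold = (0.49/0.16)^(1/0.51) ≈ 8.9762.

k_gold ≈ 8.9762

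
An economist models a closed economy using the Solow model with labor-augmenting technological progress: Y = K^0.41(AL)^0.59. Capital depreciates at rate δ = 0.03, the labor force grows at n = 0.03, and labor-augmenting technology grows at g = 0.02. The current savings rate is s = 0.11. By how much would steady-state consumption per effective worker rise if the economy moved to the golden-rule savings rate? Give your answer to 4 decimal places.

Δc ≈ 0.7262

n + g + δ = 0.03 + 0.02 + 0.03 = 0.08.
Current steady state (s = 0.11): k* = (0.11/0.08)^(1/0.59) ≈ 1.7156, y* = 1.7156^0.41 ≈ 1.2477, c* = (1−0.11)·1.2477 ≈ 1.1104.
At the golden rule the marginal product of capital equals n+g+δ: 0.41·k^(0.41−1) = 0.08. Solving, k_gold = (0.41/0.08)^(1/0.59) ≈ 15.9541.
y_gold = 15.9541^0.41 ≈ 3.1130, c_gold = y_gold − 0.08·k_gold ≈ 1.8367.
Gain: Δc = 1.8367 − 1.1104 ≈ 0.7262.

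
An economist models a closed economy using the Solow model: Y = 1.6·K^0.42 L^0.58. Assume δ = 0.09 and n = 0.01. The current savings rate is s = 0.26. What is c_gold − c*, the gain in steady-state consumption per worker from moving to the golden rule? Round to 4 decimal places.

Δc ≈ 0.3630

Capital per worker breaks even when investment replaces (n + δ)·k; here n + δ = 0.1.
Current steady state (s = 0.26): k* = (0.26·1.6/0.1)^(1/0.58) ≈ 11.6789, y* = 1.6·11.6789^0.42 ≈ 4.4919, c* = (1−0.26)·4.4919 ≈ 3.3240.
Maximizing c = f(k) − (n+δ)·k gives f'(k) = n+δ, i.e. 0.42·1.6·k^(0.42−1) = 0.1, so k_gold = (0.42·1.6/0.1)^(1/0.58) ≈ 26.6992.
y_gold = 1.6·26.6992^0.42 ≈ 6.3570, c_gold = y_gold − 0.1·k_gold ≈ 3.6870.
Gain: Δc = 3.6870 − 3.3240 ≈ 0.3630.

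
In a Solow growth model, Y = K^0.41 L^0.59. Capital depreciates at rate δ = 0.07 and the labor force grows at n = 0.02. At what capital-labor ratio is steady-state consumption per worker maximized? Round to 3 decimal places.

k_gold ≈ 13.067

Capital per worker breaks even when investment replaces (n + δ)·k; here n + δ = 0.09.
Golden rule sets MPK = n+δ: 0.41·k^(0.41−1) = 0.09, so k_gold = (0.41/0.09)^(1/0.59) ≈ 13.0669.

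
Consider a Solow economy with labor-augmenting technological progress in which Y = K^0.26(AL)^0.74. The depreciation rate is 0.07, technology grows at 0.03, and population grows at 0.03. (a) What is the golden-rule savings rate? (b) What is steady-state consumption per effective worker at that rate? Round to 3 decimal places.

Break-even investment rate: n + g + δ = 0.03 + 0.03 + 0.07 = 0.13.
For Cobb-Douglas, s_gold equals capital's share: s_gold = 0.26.
Setting f'(k) = n+g+δ gives 0.26·k^(0.26−1) = 0.13, hence k_gold = (0.26/0.13)^(1/0.74) ≈ 2.5515.
y_gold = 2.5515^0.26 ≈ 1.2758; c_gold = (1−0.26)·y_gold ≈ 0.9441.

(a) s_gold = 0.260; (b) c_gold ≈ 0.944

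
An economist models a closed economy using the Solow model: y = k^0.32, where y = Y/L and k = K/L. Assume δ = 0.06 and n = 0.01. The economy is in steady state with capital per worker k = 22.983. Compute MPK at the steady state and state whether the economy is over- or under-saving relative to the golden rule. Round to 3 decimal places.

over-saving; MPK ≈ 0.038

Capital per worker breaks even when investment replaces (n + δ)·k; here n + δ = 0.07.
MPK = 0.32·k^(0.32−1) = 0.32·22.983^(-0.68) ≈ 0.0380.
MPK < 0.07, so the economy is dynamically inefficient (over-saving).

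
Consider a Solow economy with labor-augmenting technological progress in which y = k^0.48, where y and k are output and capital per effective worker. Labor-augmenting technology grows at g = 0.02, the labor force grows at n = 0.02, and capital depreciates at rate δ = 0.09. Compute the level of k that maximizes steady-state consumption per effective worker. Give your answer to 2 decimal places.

k_gold ≈ 12.33

The effective depreciation rate is n + g + δ = 0.02 + 0.02 + 0.09 = 0.13.
Setting f'(k) = n+g+δ gives 0.48·k^(0.48−1) = 0.13, hence k_gold = (0.48/0.13)^(1/0.52) ≈ 12.3298.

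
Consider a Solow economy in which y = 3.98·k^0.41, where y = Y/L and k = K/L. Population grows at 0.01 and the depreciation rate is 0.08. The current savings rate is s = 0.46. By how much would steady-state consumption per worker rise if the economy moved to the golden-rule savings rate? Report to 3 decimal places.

Δc ≈ 0.150

n + δ = 0.01 + 0.08 = 0.09.
Current steady state (s = 0.46): k* = (0.46·3.98/0.09)^(1/0.59) ≈ 165.0534, y* = 3.98·165.0534^0.41 ≈ 32.2931, c* = (1−0.46)·32.2931 ≈ 17.4382.
Maximizing c = f(k) − (n+δ)·k gives f'(k) = n+δ, i.e. 0.41·3.98·k^(0.41−1) = 0.09, so k_gold = (0.41·3.98/0.09)^(1/0.59) ≈ 135.8072.
y_gold = 3.98·135.8072^0.41 ≈ 29.8113, c_gold = y_gold − 0.09·k_gold ≈ 17.5887.
Gain: Δc = 17.5887 − 17.4382 ≈ 0.1504.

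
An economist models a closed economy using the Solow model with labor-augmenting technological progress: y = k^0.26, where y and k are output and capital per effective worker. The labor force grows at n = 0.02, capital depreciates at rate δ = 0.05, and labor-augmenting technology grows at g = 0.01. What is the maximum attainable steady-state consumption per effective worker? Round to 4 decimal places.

c_gold ≈ 1.1197

Break-even investment rate: n + g + δ = 0.02 + 0.01 + 0.05 = 0.08.
At the golden rule the marginal product of capital equals n+g+δ: 0.26·k^(0.26−1) = 0.08. Solving, k_gold = (0.26/0.08)^(1/0.74) ≈ 4.9174.
y_gold = 4.9174^0.26 ≈ 1.5130.
c_gold = y_gold − (n+g+δ)·k_gold = 1.5130 − 0.08·4.9174 ≈ 1.1197.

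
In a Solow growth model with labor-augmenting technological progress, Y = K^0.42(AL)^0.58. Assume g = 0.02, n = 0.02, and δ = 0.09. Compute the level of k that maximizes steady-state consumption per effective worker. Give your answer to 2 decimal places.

n + g + δ = 0.02 + 0.02 + 0.09 = 0.13.
At the golden rule the marginal product of capital equals n+g+δ: 0.42·k^(0.42−1) = 0.13. Solving, k_gold = (0.42/0.13)^(1/0.58) ≈ 7.5529.

k_gold ≈ 7.55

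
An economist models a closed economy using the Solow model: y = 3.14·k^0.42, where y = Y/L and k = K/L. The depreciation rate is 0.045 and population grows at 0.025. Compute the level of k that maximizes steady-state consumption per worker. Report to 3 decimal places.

Capital per worker breaks even when investment replaces (n + δ)·k; here n + δ = 0.07.
Maximizing c = f(k) − (n+δ)·k gives f'(k) = n+δ, i.e. 0.42·3.14·k^(0.42−1) = 0.07, so k_gold = (0.42·3.14/0.07)^(1/0.58) ≈ 157.9121.

k_gold ≈ 157.912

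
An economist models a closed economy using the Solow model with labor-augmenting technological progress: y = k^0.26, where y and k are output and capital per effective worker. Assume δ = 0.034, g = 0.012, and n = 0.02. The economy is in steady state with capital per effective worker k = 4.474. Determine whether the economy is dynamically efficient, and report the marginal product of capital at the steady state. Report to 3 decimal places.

dynamically efficient; MPK ≈ 0.086

Break-even investment rate: n + g + δ = 0.02 + 0.012 + 0.034 = 0.066.
MPK = 0.26·k^(0.26−1) = 0.26·4.474^(-0.74) ≈ 0.0858.
MPK > 0.066, so the economy is dynamically efficient (under-saving).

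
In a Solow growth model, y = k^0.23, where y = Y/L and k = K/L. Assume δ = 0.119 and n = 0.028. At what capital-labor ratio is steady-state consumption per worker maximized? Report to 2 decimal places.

n + δ = 0.028 + 0.119 = 0.147.
Maximizing c = f(k) − (n+δ)·k gives f'(k) = n+δ, i.e. 0.23·k^(0.23−1) = 0.147, so k_gold = (0.23/0.147)^(1/0.77) ≈ 1.7885.

k_gold ≈ 1.79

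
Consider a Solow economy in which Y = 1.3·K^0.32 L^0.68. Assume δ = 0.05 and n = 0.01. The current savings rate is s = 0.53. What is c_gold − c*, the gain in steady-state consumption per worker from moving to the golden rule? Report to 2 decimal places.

Capital per worker breaks even when investment replaces (n + δ)·k; here n + δ = 0.06.
Current steady state (s = 0.53): k* = (0.53·1.3/0.06)^(1/0.68) ≈ 36.2179, y* = 1.3·36.2179^0.32 ≈ 4.1001, c* = (1−0.53)·4.1001 ≈ 1.9271.
Golden rule sets MPK = n+δ: 0.32·1.3·k^(0.32−1) = 0.06, so k_gold = (0.32·1.3/0.06)^(1/0.68) ≈ 17.2456.
y_gold = 1.3·17.2456^0.32 ≈ 3.2336, c_gold = y_gold − 0.06·k_gold ≈ 2.1988.
Gain: Δc = 2.1988 − 1.9271 ≈ 0.2718.

Δc ≈ 0.27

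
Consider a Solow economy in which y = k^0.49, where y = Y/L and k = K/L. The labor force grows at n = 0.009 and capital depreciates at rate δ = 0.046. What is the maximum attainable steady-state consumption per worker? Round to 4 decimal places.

c_gold ≈ 4.1702

The effective depreciation rate is n + δ = 0.009 + 0.046 = 0.055.
At the golden rule the marginal product of capital equals n+δ: 0.49·k^(0.49−1) = 0.055. Solving, k_gold = (0.49/0.055)^(1/0.51) ≈ 72.8481.
y_gold = 72.8481^0.49 ≈ 8.1768.
c_gold = y_gold − (n+δ)·k_gold = 8.1768 − 0.055·72.8481 ≈ 4.1702.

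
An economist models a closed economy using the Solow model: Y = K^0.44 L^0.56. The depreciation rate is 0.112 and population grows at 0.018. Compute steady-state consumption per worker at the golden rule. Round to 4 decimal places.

Break-even investment rate: n + δ = 0.018 + 0.112 = 0.13.
Maximizing c = f(k) − (n+δ)·k gives f'(k) = n+δ, i.e. 0.44·k^(0.44−1) = 0.13, so k_gold = (0.44/0.13)^(1/0.56) ≈ 8.8217.
y_gold = 8.8217^0.44 ≈ 2.6064.
c_gold = y_gold − (n+δ)·k_gold = 2.6064 − 0.13·8.8217 ≈ 1.4596.

c_gold ≈ 1.4596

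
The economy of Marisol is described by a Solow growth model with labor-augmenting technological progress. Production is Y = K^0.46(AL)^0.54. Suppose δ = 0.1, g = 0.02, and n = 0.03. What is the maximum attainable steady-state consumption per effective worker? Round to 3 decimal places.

Break-even investment rate: n + g + δ = 0.03 + 0.02 + 0.1 = 0.15.
Golden rule sets MPK = n+g+δ: 0.46·k^(0.46−1) = 0.15, so k_gold = (0.46/0.15)^(1/0.54) ≈ 7.9659.
y_gold = 7.9659^0.46 ≈ 2.5976.
c_gold = y_gold − (n+g+δ)·k_gold = 2.5976 − 0.15·7.9659 ≈ 1.4027.

c_gold ≈ 1.403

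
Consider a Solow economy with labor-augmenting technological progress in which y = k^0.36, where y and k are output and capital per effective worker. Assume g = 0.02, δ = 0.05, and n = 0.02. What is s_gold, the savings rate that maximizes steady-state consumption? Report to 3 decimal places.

Capital per effective worker breaks even when investment replaces (n + g + δ)·k; here n + g + δ = 0.09.
At the golden rule MPK = n+g+δ, and in any Cobb-Douglas steady state s = (n+g+δ)·k/y = MPK·k/y = capital's share 0.36.

s_gold = 0.360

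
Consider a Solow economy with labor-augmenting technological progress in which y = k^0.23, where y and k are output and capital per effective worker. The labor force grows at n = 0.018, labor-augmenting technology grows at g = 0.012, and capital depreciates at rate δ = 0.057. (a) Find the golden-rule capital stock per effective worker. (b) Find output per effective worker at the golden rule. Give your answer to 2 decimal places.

(a) k_gold ≈ 3.53; (b) y_gold ≈ 1.34

Break-even investment rate: n + g + δ = 0.018 + 0.012 + 0.057 = 0.087.
Setting f'(k) = n+g+δ gives 0.23·k^(0.23−1) = 0.087, hence k_gold = (0.23/0.087)^(1/0.77) ≈ 3.5345.
y_gold = 3.5345^0.23 ≈ 1.3369.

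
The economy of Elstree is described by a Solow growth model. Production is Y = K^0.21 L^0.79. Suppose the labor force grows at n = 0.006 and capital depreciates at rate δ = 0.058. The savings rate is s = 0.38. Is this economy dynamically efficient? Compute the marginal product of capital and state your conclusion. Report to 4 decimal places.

dynamically inefficient; MPK ≈ 0.0354

n + δ = 0.006 + 0.058 = 0.064.
Steady-state k*: s·k^0.21 = 0.064·k gives k* = (0.38/0.064)^(1/0.79) ≈ 9.5333.
MPK = 0.21·9.5333^(-0.79) ≈ 0.0354.
MPK < n+δ = 0.064, so the economy is dynamically inefficient (over-saving).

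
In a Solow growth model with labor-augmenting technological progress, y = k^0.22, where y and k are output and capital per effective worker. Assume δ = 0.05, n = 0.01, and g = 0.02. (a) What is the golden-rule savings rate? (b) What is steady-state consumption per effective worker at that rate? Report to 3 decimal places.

Break-even investment rate: n + g + δ = 0.01 + 0.02 + 0.05 = 0.08.
For Cobb-Douglas, s_gold equals capital's share: s_gold = 0.22.
At the golden rule the marginal product of capital equals n+g+δ: 0.22·k^(0.22−1) = 0.08. Solving, k_gold = (0.22/0.08)^(1/0.78) ≈ 3.6580.
y_gold = 3.6580^0.22 ≈ 1.3302; c_gold = (1−0.22)·y_gold ≈ 1.0375.

(a) s_gold = 0.220; (b) c_gold ≈ 1.038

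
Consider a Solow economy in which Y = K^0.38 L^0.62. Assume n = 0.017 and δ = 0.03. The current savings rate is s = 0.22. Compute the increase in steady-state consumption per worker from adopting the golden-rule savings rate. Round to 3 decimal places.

Δc ≈ 0.223

The effective depreciation rate is n + δ = 0.017 + 0.03 = 0.047.
Current steady state (s = 0.22): k* = (0.22/0.047)^(1/0.62) ≈ 12.0551, y* = 12.0551^0.38 ≈ 2.5754, c* = (1−0.22)·2.5754 ≈ 2.0088.
Golden rule sets MPK = n+δ: 0.38·k^(0.38−1) = 0.047, so k_gold = (0.38/0.047)^(1/0.62) ≈ 29.1078.
y_gold = 29.1078^0.38 ≈ 3.6002, c_gold = y_gold − 0.047·k_gold ≈ 2.2321.
Gain: Δc = 2.2321 − 2.0088 ≈ 0.2233.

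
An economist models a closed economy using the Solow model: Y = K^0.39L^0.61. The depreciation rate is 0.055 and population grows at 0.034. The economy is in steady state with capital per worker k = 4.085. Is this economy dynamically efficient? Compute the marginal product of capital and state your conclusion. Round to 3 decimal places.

Break-even investment rate: n + δ = 0.034 + 0.055 = 0.089.
MPK = 0.39·k^(0.39−1) = 0.39·4.085^(-0.61) ≈ 0.1653.
MPK > 0.089, so the economy is dynamically efficient (under-saving).

dynamically efficient; MPK ≈ 0.165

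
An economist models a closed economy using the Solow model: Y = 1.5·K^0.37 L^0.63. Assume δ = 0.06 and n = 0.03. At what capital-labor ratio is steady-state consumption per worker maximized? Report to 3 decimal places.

The effective depreciation rate is n + δ = 0.03 + 0.06 = 0.09.
Golden rule sets MPK = n+δ: 0.37·1.5·k^(0.37−1) = 0.09, so k_gold = (0.37·1.5/0.09)^(1/0.63) ≈ 17.9493.

k_gold ≈ 17.949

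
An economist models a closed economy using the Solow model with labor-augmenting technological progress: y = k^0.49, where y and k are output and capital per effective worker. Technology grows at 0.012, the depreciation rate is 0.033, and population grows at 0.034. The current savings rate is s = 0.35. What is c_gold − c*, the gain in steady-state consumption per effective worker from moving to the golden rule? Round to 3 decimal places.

Capital per effective worker breaks even when investment replaces (n + g + δ)·k; here n + g + δ = 0.079.
Current steady state (s = 0.35): k* = (0.35/0.079)^(1/0.51) ≈ 18.5153, y* = 18.5153^0.49 ≈ 4.1792, c* = (1−0.35)·4.1792 ≈ 2.7165.
Setting f'(k) = n+g+δ gives 0.49·k^(0.49−1) = 0.079, hence k_gold = (0.49/0.079)^(1/0.51) ≈ 35.8143.
y_gold = 35.8143^0.49 ≈ 5.7741, c_gold = y_gold − 0.079·k_gold ≈ 2.9448.
Gain: Δc = 2.9448 − 2.7165 ≈ 0.2284.

Δc ≈ 0.228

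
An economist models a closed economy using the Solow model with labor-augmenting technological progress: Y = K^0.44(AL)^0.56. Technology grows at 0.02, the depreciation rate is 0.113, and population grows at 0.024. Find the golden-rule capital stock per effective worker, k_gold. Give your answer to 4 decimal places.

n + g + δ = 0.024 + 0.02 + 0.113 = 0.157.
Maximizing c = f(k) − (n+g+δ)·k gives f'(k) = n+g+δ, i.e. 0.44·k^(0.44−1) = 0.157, so k_gold = (0.44/0.157)^(1/0.56) ≈ 6.2980.

k_gold ≈ 6.2980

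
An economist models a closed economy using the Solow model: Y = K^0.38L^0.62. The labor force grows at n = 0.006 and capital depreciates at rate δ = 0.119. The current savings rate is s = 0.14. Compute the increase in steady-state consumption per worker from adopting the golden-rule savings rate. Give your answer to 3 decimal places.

Capital per worker breaks even when investment replaces (n + δ)·k; here n + δ = 0.125.
Current steady state (s = 0.14): k* = (0.14/0.125)^(1/0.62) ≈ 1.2006, y* = 1.2006^0.38 ≈ 1.0719, c* = (1−0.14)·1.0719 ≈ 0.9219.
Maximizing c = f(k) − (n+δ)·k gives f'(k) = n+δ, i.e. 0.38·k^(0.38−1) = 0.125, so k_gold = (0.38/0.125)^(1/0.62) ≈ 6.0094.
y_gold = 6.0094^0.38 ≈ 1.9768, c_gold = y_gold − 0.125·k_gold ≈ 1.2256.
Gain: Δc = 1.2256 − 0.9219 ≈ 0.3037.

Δc ≈ 0.304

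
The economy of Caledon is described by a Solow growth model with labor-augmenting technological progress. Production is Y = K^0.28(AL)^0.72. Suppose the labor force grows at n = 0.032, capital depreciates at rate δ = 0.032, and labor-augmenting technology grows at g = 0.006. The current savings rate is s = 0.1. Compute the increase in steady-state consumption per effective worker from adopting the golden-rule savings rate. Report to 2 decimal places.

Capital per effective worker breaks even when investment replaces (n + g + δ)·k; here n + g + δ = 0.07.
Current steady state (s = 0.1): k* = (0.1/0.07)^(1/0.72) ≈ 1.6411, y* = 1.6411^0.28 ≈ 1.1488, c* = (1−0.1)·1.1488 ≈ 1.0339.
Setting f'(k) = n+g+δ gives 0.28·k^(0.28−1) = 0.07, hence k_gold = (0.28/0.07)^(1/0.72) ≈ 6.8580.
y_gold = 6.8580^0.28 ≈ 1.7145, c_gold = y_gold − 0.07·k_gold ≈ 1.2344.
Gain: Δc = 1.2344 − 1.0339 ≈ 0.2005.

Δc ≈ 0.20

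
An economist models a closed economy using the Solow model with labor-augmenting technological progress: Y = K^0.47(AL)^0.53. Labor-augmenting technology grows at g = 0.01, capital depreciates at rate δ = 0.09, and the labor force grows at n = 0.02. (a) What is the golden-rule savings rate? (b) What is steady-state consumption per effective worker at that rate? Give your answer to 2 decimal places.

(a) s_gold = 0.47; (b) c_gold ≈ 1.78

n + g + δ = 0.02 + 0.01 + 0.09 = 0.12.
For Cobb-Douglas, s_gold equals capital's share: s_gold = 0.47.
Golden rule sets MPK = n+g+δ: 0.47·k^(0.47−1) = 0.12, so k_gold = (0.47/0.12)^(1/0.53) ≈ 13.1435.
y_gold = 13.1435^0.47 ≈ 3.3558; c_gold = (1−0.47)·y_gold ≈ 1.7786.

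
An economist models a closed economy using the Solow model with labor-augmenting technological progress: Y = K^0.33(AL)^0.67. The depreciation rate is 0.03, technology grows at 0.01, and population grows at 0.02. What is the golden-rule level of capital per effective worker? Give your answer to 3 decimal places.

k_gold ≈ 12.736

Break-even investment rate: n + g + δ = 0.02 + 0.01 + 0.03 = 0.06.
Maximizing c = f(k) − (n+g+δ)·k gives f'(k) = n+g+δ, i.e. 0.33·k^(0.33−1) = 0.06, so k_gold = (0.33/0.06)^(1/0.67) ≈ 12.7356.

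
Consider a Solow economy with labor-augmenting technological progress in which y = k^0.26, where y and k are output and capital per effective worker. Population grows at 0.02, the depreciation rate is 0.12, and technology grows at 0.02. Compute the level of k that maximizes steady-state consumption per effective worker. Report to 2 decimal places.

Break-even investment rate: n + g + δ = 0.02 + 0.02 + 0.12 = 0.16.
At the golden rule the marginal product of capital equals n+g+δ: 0.26·k^(0.26−1) = 0.16. Solving, k_gold = (0.26/0.16)^(1/0.74) ≈ 1.9272.

k_gold ≈ 1.93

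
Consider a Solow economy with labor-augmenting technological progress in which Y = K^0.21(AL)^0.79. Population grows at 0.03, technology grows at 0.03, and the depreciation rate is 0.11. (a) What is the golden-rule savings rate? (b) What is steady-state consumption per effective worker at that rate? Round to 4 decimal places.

(a) s_gold = 0.2100; (b) c_gold ≈ 0.8356

Capital per effective worker breaks even when investment replaces (n + g + δ)·k; here n + g + δ = 0.17.
For Cobb-Douglas, s_gold equals capital's share: s_gold = 0.21.
Setting f'(k) = n+g+δ gives 0.21·k^(0.21−1) = 0.17, hence k_gold = (0.21/0.17)^(1/0.79) ≈ 1.3067.
y_gold = 1.3067^0.21 ≈ 1.0578; c_gold = (1−0.21)·y_gold ≈ 0.8356.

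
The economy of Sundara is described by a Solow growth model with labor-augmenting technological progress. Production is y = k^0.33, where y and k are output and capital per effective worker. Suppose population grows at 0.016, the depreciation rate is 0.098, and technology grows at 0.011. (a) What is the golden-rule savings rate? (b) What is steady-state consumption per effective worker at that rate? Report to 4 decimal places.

(a) s_gold = 0.3300; (b) c_gold ≈ 1.0808

The effective depreciation rate is n + g + δ = 0.016 + 0.011 + 0.098 = 0.125.
For Cobb-Douglas, s_gold equals capital's share: s_gold = 0.33.
Golden rule sets MPK = n+g+δ: 0.33·k^(0.33−1) = 0.125, so k_gold = (0.33/0.125)^(1/0.67) ≈ 4.2585.
y_gold = 4.2585^0.33 ≈ 1.6131; c_gold = (1−0.33)·y_gold ≈ 1.0808.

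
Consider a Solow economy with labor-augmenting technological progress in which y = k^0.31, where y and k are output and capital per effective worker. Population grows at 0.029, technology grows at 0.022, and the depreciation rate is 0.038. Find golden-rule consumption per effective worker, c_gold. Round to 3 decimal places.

The effective depreciation rate is n + g + δ = 0.029 + 0.022 + 0.038 = 0.089.
Golden rule sets MPK = n+g+δ: 0.31·k^(0.31−1) = 0.089, so k_gold = (0.31/0.089)^(1/0.69) ≈ 6.1019.
y_gold = 6.1019^0.31 ≈ 1.7518.
c_gold = y_gold − (n+g+δ)·k_gold = 1.7518 − 0.089·6.1019 ≈ 1.2088.

c_gold ≈ 1.209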